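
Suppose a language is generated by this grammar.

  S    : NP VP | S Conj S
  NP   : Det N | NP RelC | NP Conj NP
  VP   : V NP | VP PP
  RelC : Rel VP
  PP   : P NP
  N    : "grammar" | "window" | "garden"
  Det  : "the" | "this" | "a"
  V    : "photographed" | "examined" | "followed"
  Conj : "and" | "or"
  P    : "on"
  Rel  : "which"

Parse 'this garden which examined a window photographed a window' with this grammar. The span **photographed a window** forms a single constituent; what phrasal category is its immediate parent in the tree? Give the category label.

S

[S [NP [NP [Det this] [N garden]] [RelC [Rel which] [VP [V examined] [NP [Det a] [N window]]]]] [VP [V photographed] [NP [Det a] [N window]]]]
The span 'photographed a window' is the VP node built by VP → V NP.
Its mother is the S built by S → NP VP.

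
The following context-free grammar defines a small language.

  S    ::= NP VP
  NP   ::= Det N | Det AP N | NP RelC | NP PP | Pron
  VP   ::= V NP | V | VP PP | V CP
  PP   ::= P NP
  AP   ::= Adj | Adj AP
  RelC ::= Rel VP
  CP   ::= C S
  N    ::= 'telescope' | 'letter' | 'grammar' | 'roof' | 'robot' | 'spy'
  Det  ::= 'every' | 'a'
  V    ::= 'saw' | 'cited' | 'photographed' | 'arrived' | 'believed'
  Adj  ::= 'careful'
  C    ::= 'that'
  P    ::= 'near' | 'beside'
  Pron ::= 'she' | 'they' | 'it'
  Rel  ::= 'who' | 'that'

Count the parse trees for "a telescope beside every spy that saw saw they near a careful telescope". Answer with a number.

Two of the 4 distinct bracketings:
[S [NP [NP [NP [Det a] [N telescope]] [PP [P beside] [NP [Det every] [N spy]]]] [RelC [Rel that] [VP [V saw]]]] [VP [V saw] [NP [NP [Pron they]] [PP [P near] [NP [Det a] [AP [Adj careful]] [N telescope]]]]]]
[S [NP [NP [NP [Det a] [N telescope]] [PP [P beside] [NP [Det every] [N spy]]]] [RelC [Rel that] [VP [V saw]]]] [VP [VP [V saw] [NP [Pron they]]] [PP [P near] [NP [Det a] [AP [Adj careful]] [N telescope]]]]]
The difference turns on whether VP → VP PP is used at the relevant span, versus an alternative expansion of VP.

4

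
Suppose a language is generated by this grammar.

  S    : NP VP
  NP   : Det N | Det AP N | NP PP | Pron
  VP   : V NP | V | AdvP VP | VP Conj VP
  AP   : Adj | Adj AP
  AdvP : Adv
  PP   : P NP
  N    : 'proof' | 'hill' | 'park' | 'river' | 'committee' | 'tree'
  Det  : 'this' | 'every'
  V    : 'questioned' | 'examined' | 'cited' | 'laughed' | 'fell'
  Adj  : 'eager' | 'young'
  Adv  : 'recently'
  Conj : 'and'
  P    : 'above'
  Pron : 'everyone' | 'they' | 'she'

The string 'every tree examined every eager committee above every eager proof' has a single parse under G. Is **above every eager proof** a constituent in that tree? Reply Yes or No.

Yes

[S [NP [Det every] [N tree]] [VP [V examined] [NP [NP [Det every] [AP [Adj eager]] [N committee]] [PP [P above] [NP [Det every] [AP [Adj eager]] [N proof]]]]]]
The words 'above every eager proof' are exhaustively dominated by a single PP node (built by PP → P NP), so they form a constituent.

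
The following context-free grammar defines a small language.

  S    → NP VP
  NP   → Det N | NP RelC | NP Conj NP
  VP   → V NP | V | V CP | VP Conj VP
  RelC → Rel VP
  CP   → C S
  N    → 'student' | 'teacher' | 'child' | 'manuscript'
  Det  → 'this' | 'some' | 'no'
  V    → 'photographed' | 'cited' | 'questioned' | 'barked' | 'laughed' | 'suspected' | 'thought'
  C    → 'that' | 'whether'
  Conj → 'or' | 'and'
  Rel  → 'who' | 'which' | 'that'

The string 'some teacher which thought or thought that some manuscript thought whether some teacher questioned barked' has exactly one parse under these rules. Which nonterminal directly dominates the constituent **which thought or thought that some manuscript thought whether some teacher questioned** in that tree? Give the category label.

NP

S
  NP
    NP
      Det: some
      N: teacher
    RelC
      Rel: which
      VP
        VP
          V: thought
        Conj: or
        VP
          V: thought
          CP
            C: that
            S
              NP
                Det: some
                N: manuscript
              VP
                V: thought
                CP
                  C: whether
                  S
                    NP
                      Det: some
                      N: teacher
                    VP
                      V: questioned
  VP
    V: barked
The span 'which thought or thought that some manuscript thought whether some teacher questioned' is the RelC node built by RelC → Rel VP.
Its mother is the NP built by NP → NP RelC.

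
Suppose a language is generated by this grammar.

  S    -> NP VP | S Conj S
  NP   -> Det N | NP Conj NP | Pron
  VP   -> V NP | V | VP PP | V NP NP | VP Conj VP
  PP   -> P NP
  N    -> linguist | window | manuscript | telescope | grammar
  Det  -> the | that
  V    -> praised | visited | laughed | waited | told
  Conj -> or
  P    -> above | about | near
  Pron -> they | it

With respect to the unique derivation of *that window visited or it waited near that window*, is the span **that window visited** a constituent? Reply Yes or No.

Yes

[S [S [NP [Det that] [N window]] [VP [V visited]]] [Conj or] [S [NP [Pron it]] [VP [VP [V waited]] [PP [P near] [NP [Det that] [N window]]]]]]
The words 'that window visited' are exhaustively dominated by a single S node (built by S → NP VP), so they form a constituent.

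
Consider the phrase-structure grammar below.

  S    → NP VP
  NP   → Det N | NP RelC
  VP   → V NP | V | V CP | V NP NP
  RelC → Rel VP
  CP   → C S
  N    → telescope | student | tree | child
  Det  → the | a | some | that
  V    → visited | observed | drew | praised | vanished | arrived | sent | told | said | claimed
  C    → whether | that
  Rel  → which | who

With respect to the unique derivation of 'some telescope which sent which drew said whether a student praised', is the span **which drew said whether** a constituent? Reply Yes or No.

No

[S [NP [NP [NP [Det some] [N telescope]] [RelC [Rel which] [VP [V sent]]]] [RelC [Rel which] [VP [V drew]]]] [VP [V said] [CP [C whether] [S [NP [Det a] [N student]] [VP [V praised]]]]]]
The smallest constituent containing 'which drew said whether' is the S spanning 'some telescope which sent which drew said whether a student praised'; no single node in the tree dominates exactly the given words.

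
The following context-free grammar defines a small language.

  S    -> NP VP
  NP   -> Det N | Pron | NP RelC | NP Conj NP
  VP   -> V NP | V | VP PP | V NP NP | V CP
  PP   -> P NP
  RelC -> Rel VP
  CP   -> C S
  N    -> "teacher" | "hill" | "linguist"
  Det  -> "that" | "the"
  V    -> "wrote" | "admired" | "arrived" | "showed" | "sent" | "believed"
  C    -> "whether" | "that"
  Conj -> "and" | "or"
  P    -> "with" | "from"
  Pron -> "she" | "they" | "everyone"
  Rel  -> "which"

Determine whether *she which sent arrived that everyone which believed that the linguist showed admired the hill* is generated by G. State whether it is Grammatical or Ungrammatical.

Grammatical

[S [NP [NP [Pron she]] [RelC [Rel which] [VP [V sent]]]] [VP [V arrived] [CP [C that] [S [NP [NP [Pron everyone]] [RelC [Rel which] [VP [V believed] [CP [C that] [S [NP [Det the] [N linguist]] [VP [V showed]]]]]]] [VP [V admired] [NP [Det the] [N hill]]]]]]]
The bracketing above is licensed at every node by one of the given productions, with S at the root.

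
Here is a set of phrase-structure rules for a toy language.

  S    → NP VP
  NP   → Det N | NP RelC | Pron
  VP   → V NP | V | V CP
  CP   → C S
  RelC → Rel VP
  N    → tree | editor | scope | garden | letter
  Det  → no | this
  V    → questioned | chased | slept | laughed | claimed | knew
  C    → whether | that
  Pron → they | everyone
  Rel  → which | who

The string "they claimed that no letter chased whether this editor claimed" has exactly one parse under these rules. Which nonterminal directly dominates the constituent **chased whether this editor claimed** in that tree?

S

S
  NP
    Pron: they
  VP
    V: claimed
    CP
      C: that
      S
        NP
          Det: no
          N: letter
        VP
          V: chased
          CP
            C: whether
            S
              NP
                Det: this
                N: editor
              VP
                V: claimed
The span 'chased whether this editor claimed' is the VP node built by VP → V CP.
Its mother is the S built by S → NP VP.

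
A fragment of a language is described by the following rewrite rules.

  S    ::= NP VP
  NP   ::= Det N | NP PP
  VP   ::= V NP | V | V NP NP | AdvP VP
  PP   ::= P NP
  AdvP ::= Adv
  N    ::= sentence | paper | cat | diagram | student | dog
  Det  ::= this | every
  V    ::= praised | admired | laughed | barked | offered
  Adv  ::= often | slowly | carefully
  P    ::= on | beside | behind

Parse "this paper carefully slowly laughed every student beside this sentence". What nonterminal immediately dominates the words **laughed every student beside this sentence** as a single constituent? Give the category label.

[S [NP [Det this] [N paper]] [VP [AdvP [Adv carefully]] [VP [AdvP [Adv slowly]] [VP [V laughed] [NP [NP [Det every] [N student]] [PP [P beside] [NP [Det this] [N sentence]]]]]]]]
The span 'laughed every student beside this sentence' is the VP node built by VP → V NP.

VP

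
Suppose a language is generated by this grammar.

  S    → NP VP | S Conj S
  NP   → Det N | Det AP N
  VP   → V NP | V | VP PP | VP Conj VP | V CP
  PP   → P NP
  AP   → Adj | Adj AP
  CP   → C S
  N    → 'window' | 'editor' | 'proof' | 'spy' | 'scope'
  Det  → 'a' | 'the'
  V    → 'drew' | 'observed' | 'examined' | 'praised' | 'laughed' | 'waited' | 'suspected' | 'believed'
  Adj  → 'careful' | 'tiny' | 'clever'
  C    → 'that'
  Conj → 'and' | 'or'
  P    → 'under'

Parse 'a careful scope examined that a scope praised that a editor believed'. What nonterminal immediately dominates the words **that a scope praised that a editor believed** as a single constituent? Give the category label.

S
  NP
    Det: a
    AP
      Adj: careful
    N: scope
  VP
    V: examined
    CP
      C: that
      S
        NP
          Det: a
          N: scope
        VP
          V: praised
          CP
            C: that
            S
              NP
                Det: a
                N: editor
              VP
                V: believed
The span 'that a scope praised that a editor believed' is the CP node built by CP → C S.

CP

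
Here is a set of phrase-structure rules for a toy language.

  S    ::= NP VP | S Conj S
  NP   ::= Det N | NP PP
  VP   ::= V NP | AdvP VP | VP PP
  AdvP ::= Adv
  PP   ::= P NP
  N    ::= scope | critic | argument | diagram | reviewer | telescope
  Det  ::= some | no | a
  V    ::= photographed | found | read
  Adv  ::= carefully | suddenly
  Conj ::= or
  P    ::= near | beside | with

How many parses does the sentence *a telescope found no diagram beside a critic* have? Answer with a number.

2

The two bracketings:
[S [NP [Det a] [N telescope]] [VP [V found] [NP [NP [Det no] [N diagram]] [PP [P beside] [NP [Det a] [N critic]]]]]]
[S [NP [Det a] [N telescope]] [VP [VP [V found] [NP [Det no] [N diagram]]] [PP [P beside] [NP [Det a] [N critic]]]]]
The difference turns on whether NP → NP PP is used at the relevant span, versus an alternative expansion of NP.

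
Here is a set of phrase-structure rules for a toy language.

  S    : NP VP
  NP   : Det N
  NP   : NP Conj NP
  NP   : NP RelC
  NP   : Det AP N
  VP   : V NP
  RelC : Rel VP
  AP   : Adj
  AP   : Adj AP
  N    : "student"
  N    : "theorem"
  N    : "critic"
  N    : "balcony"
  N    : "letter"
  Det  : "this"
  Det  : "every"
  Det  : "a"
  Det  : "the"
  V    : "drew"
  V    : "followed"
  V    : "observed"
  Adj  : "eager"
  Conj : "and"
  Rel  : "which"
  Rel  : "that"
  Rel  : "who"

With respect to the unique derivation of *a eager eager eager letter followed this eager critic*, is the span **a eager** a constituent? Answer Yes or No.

No

[S [NP [Det a] [AP [Adj eager] [AP [Adj eager] [AP [Adj eager]]]] [N letter]] [VP [V followed] [NP [Det this] [AP [Adj eager]] [N critic]]]]
The smallest constituent containing 'a eager' is the NP spanning 'a eager eager eager letter'; no single node in the tree dominates exactly the given words.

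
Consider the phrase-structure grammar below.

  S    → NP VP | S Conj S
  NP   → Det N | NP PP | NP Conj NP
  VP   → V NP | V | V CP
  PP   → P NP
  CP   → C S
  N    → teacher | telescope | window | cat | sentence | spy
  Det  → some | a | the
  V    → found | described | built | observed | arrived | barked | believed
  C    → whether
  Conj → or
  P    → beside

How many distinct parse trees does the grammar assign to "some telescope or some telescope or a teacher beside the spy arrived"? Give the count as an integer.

Two of the 5 distinct bracketings:
[S [NP [NP [NP [Det some] [N telescope]] [Conj or] [NP [NP [Det some] [N telescope]] [Conj or] [NP [Det a] [N teacher]]]] [PP [P beside] [NP [Det the] [N spy]]]] [VP [V arrived]]]
[S [NP [NP [NP [NP [Det some] [N telescope]] [Conj or] [NP [Det some] [N telescope]]] [Conj or] [NP [Det a] [N teacher]]] [PP [P beside] [NP [Det the] [N spy]]]] [VP [V arrived]]]
The trees differ in how a recursive rule is bracketed over the same span.

5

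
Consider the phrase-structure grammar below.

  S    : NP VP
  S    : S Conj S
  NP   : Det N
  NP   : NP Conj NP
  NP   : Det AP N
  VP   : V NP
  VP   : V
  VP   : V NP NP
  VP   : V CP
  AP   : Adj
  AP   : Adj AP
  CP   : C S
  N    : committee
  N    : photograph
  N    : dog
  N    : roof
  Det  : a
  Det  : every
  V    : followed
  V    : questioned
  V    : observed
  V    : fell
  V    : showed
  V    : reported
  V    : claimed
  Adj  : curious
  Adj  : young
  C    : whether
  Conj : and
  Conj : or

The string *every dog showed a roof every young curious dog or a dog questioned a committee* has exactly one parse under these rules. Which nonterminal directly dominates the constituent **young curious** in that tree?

NP

S
  S
    NP
      Det: every
      N: dog
    VP
      V: showed
      NP
        Det: a
        N: roof
      NP
        Det: every
        AP
          Adj: young
          AP
            Adj: curious
        N: dog
  Conj: or
  S
    NP
      Det: a
      N: dog
    VP
      V: questioned
      NP
        Det: a
        N: committee
The span 'young curious' is the AP node built by AP → Adj AP.
Its mother is the NP built by NP → Det AP N.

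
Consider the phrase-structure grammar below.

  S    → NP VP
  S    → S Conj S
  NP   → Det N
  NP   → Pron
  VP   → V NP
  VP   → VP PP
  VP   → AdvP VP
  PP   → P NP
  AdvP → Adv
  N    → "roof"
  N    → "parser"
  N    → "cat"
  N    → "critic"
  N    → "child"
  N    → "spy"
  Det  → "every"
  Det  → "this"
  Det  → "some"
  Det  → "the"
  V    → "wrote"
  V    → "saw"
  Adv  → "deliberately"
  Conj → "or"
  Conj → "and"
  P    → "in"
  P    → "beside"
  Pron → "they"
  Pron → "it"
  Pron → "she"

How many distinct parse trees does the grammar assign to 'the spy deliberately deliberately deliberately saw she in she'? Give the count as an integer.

4

Two of the 4 distinct bracketings:
[S [NP [Det the] [N spy]] [VP [VP [AdvP [Adv deliberately]] [VP [AdvP [Adv deliberately]] [VP [AdvP [Adv deliberately]] [VP [V saw] [NP [Pron she]]]]]] [PP [P in] [NP [Pron she]]]]]
[S [NP [Det the] [N spy]] [VP [AdvP [Adv deliberately]] [VP [VP [AdvP [Adv deliberately]] [VP [AdvP [Adv deliberately]] [VP [V saw] [NP [Pron she]]]]] [PP [P in] [NP [Pron she]]]]]]
The trees differ in how a recursive rule is bracketed over the same span.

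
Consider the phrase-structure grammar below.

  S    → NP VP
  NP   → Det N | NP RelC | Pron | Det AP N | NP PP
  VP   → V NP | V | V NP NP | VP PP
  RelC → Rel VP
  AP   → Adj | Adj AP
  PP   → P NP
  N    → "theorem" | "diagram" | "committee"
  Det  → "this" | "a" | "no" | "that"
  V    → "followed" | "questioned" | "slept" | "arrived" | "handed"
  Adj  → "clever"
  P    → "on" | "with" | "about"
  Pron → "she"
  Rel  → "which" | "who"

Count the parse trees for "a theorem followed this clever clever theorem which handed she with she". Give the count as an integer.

Two of the 6 distinct bracketings:
[S [NP [Det a] [N theorem]] [VP [V followed] [NP [NP [Det this] [AP [Adj clever] [AP [Adj clever]]] [N theorem]] [RelC [Rel which] [VP [V handed] [NP [NP [Pron she]] [PP [P with] [NP [Pron she]]]]]]]]]
[S [NP [Det a] [N theorem]] [VP [V followed] [NP [NP [Det this] [AP [Adj clever] [AP [Adj clever]]] [N theorem]] [RelC [Rel which] [VP [VP [V handed] [NP [Pron she]]] [PP [P with] [NP [Pron she]]]]]]]]
The difference turns on whether NP → NP PP is used at the relevant span, versus an alternative expansion of NP.

6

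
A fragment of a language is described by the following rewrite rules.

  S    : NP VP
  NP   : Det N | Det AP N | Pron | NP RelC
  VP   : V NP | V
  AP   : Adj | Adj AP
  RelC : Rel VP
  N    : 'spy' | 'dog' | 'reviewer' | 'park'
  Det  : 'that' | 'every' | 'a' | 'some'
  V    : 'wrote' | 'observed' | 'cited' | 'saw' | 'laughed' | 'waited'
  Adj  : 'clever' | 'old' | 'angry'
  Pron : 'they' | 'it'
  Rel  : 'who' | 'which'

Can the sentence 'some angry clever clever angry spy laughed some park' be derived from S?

Grammatical

S
  NP
    Det: some
    AP
      Adj: angry
      AP
        Adj: clever
        AP
          Adj: clever
          AP
            Adj: angry
    N: spy
  VP
    V: laughed
    NP
      Det: some
      N: park
Every word is introduced by a lexical rule and the phrasal rules combine the resulting categories into a single S.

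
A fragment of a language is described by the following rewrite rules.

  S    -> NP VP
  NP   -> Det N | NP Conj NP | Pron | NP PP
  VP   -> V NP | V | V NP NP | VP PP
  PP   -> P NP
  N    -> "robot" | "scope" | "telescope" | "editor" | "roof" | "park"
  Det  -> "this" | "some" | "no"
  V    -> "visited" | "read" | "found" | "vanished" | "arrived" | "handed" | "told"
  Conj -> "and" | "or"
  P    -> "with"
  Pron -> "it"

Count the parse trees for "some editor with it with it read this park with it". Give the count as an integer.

4

Two of the 4 distinct bracketings:
[S [NP [NP [Det some] [N editor]] [PP [P with] [NP [NP [Pron it]] [PP [P with] [NP [Pron it]]]]]] [VP [V read] [NP [NP [Det this] [N park]] [PP [P with] [NP [Pron it]]]]]]
[S [NP [NP [Det some] [N editor]] [PP [P with] [NP [NP [Pron it]] [PP [P with] [NP [Pron it]]]]]] [VP [VP [V read] [NP [Det this] [N park]]] [PP [P with] [NP [Pron it]]]]]
The difference turns on whether VP → VP PP is used at the relevant span, versus an alternative expansion of VP.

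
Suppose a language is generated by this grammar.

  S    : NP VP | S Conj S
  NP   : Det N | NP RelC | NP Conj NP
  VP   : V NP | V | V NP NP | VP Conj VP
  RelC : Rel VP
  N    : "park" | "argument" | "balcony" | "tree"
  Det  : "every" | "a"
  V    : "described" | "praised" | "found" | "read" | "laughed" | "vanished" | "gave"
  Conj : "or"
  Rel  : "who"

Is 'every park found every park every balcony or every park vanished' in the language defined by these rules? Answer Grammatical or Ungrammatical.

Grammatical

[S [S [NP [Det every] [N park]] [VP [V found] [NP [Det every] [N park]] [NP [Det every] [N balcony]]]] [Conj or] [S [NP [Det every] [N park]] [VP [V vanished]]]]
Every word is introduced by a lexical rule and the phrasal rules combine the resulting categories into a single S.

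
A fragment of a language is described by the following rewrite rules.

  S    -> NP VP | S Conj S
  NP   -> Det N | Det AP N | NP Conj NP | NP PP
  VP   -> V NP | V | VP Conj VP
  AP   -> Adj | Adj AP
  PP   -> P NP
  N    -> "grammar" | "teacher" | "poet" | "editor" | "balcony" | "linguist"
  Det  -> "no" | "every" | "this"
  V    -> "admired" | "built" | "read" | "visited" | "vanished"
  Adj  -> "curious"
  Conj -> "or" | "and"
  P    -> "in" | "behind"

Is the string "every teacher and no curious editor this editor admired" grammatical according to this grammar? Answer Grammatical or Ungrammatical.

An N word can never sit immediately before a Det word in any string this grammar generates, so the substring 'editor this' rules out a derivation.

Ungrammatical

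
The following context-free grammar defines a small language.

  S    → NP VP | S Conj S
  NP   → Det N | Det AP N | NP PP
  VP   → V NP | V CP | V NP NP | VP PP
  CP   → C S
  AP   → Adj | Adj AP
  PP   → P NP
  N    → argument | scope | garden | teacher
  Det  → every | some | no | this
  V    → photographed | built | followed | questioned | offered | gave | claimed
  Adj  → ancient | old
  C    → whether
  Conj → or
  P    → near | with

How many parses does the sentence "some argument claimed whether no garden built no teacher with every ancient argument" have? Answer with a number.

Two of the 3 distinct bracketings:
[S [NP [Det some] [N argument]] [VP [V claimed] [CP [C whether] [S [NP [Det no] [N garden]] [VP [V built] [NP [NP [Det no] [N teacher]] [PP [P with] [NP [Det every] [AP [Adj ancient]] [N argument]]]]]]]]]
[S [NP [Det some] [N argument]] [VP [V claimed] [CP [C whether] [S [NP [Det no] [N garden]] [VP [VP [V built] [NP [Det no] [N teacher]]] [PP [P with] [NP [Det every] [AP [Adj ancient]] [N argument]]]]]]]]
The difference turns on whether NP → NP PP is used at the relevant span, versus an alternative expansion of NP.

3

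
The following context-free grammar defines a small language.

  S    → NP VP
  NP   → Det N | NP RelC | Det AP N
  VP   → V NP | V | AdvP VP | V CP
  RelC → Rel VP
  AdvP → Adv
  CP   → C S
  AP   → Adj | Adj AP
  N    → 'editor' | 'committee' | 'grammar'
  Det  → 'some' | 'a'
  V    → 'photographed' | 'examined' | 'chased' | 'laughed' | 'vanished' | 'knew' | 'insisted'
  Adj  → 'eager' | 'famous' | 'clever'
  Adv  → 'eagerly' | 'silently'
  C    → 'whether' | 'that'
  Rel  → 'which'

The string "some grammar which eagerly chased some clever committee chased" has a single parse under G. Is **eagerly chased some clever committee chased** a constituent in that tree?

[S [NP [NP [Det some] [N grammar]] [RelC [Rel which] [VP [AdvP [Adv eagerly]] [VP [V chased] [NP [Det some] [AP [Adj clever]] [N committee]]]]]] [VP [V chased]]]
The smallest constituent containing 'eagerly chased some clever committee chased' is the S spanning 'some grammar which eagerly chased some clever committee chased'; no single node in the tree dominates exactly the given words.

No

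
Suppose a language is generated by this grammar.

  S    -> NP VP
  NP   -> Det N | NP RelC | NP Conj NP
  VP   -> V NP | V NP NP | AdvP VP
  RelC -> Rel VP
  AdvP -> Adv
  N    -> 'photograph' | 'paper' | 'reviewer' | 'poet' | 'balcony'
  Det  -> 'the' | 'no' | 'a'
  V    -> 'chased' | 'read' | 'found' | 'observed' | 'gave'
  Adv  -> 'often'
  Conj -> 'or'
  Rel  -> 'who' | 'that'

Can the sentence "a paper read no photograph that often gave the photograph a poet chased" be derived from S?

Ungrammatical

For S → NP VP, the only prefix that parses as NP is 'a paper', but the remainder 'read no photograph that often gave the photograph a poet chased' is not a VP under these rules.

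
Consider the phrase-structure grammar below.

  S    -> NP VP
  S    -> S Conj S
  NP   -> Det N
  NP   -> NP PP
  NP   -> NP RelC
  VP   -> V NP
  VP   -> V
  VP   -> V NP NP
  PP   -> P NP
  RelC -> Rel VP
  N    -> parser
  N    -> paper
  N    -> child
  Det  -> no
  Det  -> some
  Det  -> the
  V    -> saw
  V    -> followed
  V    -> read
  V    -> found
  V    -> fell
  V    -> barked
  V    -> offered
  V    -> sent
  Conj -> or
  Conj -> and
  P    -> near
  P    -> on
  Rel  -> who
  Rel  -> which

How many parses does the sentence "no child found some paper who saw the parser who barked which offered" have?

4

Two of the 4 distinct bracketings:
[S [NP [Det no] [N child]] [VP [V found] [NP [NP [Det some] [N paper]] [RelC [Rel who] [VP [V saw] [NP [NP [NP [Det the] [N parser]] [RelC [Rel who] [VP [V barked]]]] [RelC [Rel which] [VP [V offered]]]]]]]]]
[S [NP [Det no] [N child]] [VP [V found] [NP [NP [NP [Det some] [N paper]] [RelC [Rel who] [VP [V saw] [NP [NP [Det the] [N parser]] [RelC [Rel who] [VP [V barked]]]]]]] [RelC [Rel which] [VP [V offered]]]]]]
The trees differ in how a recursive rule is bracketed over the same span.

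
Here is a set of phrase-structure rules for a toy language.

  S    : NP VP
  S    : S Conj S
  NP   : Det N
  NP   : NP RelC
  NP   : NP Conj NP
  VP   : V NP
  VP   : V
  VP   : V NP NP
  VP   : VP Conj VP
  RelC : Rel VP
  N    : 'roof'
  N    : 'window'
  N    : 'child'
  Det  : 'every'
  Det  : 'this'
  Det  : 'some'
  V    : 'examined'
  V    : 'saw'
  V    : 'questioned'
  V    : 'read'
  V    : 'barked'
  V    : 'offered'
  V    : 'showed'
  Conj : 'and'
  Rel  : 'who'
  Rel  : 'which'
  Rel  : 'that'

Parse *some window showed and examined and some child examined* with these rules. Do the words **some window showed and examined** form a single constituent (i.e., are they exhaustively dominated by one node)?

[S [S [NP [Det some] [N window]] [VP [VP [V showed]] [Conj and] [VP [V examined]]]] [Conj and] [S [NP [Det some] [N child]] [VP [V examined]]]]
The words 'some window showed and examined' are exhaustively dominated by a single S node (built by S → NP VP), so they form a constituent.

Yes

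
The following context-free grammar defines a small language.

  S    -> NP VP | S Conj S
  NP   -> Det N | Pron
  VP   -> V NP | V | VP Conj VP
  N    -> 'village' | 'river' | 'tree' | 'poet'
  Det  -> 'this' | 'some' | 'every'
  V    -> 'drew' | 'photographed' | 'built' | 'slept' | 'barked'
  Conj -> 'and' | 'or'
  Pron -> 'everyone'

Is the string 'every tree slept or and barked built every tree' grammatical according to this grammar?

A Conj word can never sit immediately before a Conj word in any string this grammar generates, so the substring 'or and' rules out a derivation.

Ungrammatical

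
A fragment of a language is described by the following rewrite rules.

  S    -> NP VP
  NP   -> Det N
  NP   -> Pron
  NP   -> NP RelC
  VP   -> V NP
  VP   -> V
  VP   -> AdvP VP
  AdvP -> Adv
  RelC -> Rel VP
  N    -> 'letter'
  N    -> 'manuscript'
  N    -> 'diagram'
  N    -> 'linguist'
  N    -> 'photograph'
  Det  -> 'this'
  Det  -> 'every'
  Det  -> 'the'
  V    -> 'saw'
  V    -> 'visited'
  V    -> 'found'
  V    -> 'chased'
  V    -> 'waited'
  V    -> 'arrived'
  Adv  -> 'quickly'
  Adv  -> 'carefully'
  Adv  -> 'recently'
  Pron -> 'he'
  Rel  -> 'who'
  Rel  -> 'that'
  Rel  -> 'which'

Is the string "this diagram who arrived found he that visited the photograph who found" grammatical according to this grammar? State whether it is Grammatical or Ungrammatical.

Grammatical

[S [NP [NP [Det this] [N diagram]] [RelC [Rel who] [VP [V arrived]]]] [VP [V found] [NP [NP [Pron he]] [RelC [Rel that] [VP [V visited] [NP [NP [Det the] [N photograph]] [RelC [Rel who] [VP [V found]]]]]]]]]
The bracketing above is licensed at every node by one of the given productions, with S at the root.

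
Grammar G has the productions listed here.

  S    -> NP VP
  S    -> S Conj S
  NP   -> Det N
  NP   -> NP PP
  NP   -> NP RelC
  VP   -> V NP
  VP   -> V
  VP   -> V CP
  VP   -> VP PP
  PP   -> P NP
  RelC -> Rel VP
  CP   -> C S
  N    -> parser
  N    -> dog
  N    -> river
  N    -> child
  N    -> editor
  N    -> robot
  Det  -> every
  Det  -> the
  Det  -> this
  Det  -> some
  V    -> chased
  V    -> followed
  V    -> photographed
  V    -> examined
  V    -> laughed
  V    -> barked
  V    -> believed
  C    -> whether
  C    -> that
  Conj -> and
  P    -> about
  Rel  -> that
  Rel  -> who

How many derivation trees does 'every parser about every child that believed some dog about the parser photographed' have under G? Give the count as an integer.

7

Two of the 7 distinct bracketings:
[S [NP [NP [Det every] [N parser]] [PP [P about] [NP [NP [NP [Det every] [N child]] [RelC [Rel that] [VP [V believed] [NP [Det some] [N dog]]]]] [PP [P about] [NP [Det the] [N parser]]]]]] [VP [V photographed]]]
[S [NP [NP [Det every] [N parser]] [PP [P about] [NP [NP [Det every] [N child]] [RelC [Rel that] [VP [V believed] [NP [NP [Det some] [N dog]] [PP [P about] [NP [Det the] [N parser]]]]]]]]] [VP [V photographed]]]
The trees differ in how a recursive rule is bracketed over the same span.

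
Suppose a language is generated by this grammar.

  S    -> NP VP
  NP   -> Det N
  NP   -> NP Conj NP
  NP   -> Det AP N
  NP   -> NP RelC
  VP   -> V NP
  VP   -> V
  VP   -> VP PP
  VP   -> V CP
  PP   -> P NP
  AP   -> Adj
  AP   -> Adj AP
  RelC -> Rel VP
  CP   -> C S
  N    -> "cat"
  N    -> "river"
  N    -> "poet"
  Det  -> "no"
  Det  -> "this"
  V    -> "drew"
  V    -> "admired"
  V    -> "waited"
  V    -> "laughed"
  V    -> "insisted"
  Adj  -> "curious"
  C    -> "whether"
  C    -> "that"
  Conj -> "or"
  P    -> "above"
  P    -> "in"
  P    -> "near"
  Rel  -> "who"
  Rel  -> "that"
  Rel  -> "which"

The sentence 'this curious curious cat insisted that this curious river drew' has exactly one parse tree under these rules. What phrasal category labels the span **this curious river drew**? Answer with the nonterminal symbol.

S

S
  NP
    Det: this
    AP
      Adj: curious
      AP
        Adj: curious
    N: cat
  VP
    V: insisted
    CP
      C: that
      S
        NP
          Det: this
          AP
            Adj: curious
          N: river
        VP
          V: drew
The span 'this curious river drew' is the S node built by S → NP VP.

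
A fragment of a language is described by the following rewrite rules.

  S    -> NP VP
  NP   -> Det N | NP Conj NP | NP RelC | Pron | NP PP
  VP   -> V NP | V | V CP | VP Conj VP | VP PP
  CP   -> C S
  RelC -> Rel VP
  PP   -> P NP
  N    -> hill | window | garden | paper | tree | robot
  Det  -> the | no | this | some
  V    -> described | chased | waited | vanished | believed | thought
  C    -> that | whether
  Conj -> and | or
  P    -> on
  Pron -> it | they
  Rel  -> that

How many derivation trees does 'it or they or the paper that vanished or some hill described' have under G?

Two of the 9 distinct bracketings:
[S [NP [NP [Pron it]] [Conj or] [NP [NP [Pron they]] [Conj or] [NP [NP [NP [Det the] [N paper]] [RelC [Rel that] [VP [V vanished]]]] [Conj or] [NP [Det some] [N hill]]]]] [VP [V described]]]
[S [NP [NP [Pron it]] [Conj or] [NP [NP [NP [Pron they]] [Conj or] [NP [NP [Det the] [N paper]] [RelC [Rel that] [VP [V vanished]]]]] [Conj or] [NP [Det some] [N hill]]]] [VP [V described]]]
The trees differ in how a recursive rule is bracketed over the same span.

9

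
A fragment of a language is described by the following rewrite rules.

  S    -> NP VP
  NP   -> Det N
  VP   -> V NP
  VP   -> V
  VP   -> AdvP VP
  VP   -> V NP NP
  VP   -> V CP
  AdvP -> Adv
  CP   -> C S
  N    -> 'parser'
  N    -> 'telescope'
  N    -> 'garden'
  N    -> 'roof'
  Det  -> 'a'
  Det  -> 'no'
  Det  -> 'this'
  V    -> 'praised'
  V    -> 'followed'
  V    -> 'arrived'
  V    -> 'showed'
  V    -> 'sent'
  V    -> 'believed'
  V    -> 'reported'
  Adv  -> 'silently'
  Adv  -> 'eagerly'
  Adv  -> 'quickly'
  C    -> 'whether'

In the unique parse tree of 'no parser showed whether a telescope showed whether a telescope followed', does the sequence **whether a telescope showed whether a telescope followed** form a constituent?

Yes

[S [NP [Det no] [N parser]] [VP [V showed] [CP [C whether] [S [NP [Det a] [N telescope]] [VP [V showed] [CP [C whether] [S [NP [Det a] [N telescope]] [VP [V followed]]]]]]]]]
The words 'whether a telescope showed whether a telescope followed' are exhaustively dominated by a single CP node (built by CP → C S), so they form a constituent.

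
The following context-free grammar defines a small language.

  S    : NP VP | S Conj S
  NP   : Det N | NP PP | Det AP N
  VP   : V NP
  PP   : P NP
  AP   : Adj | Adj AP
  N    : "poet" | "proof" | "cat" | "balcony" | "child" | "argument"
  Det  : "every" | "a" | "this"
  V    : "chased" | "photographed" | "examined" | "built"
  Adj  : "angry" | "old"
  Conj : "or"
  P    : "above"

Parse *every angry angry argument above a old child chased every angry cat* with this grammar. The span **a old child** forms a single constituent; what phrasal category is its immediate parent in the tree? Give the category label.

PP

S
  NP
    NP
      Det: every
      AP
        Adj: angry
        AP
          Adj: angry
      N: argument
    PP
      P: above
      NP
        Det: a
        AP
          Adj: old
        N: child
  VP
    V: chased
    NP
      Det: every
      AP
        Adj: angry
      N: cat
The span 'a old child' is the NP node built by NP → Det AP N.
Its mother is the PP built by PP → P NP.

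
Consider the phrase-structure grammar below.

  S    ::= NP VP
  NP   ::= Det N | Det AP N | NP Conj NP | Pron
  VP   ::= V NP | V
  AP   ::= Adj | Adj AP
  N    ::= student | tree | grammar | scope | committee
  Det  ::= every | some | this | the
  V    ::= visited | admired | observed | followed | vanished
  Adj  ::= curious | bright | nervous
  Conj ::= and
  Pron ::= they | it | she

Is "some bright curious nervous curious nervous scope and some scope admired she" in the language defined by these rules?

S
  NP
    NP
      Det: some
      AP
        Adj: bright
        AP
          Adj: curious
          AP
            Adj: nervous
            AP
              Adj: curious
              AP
                Adj: nervous
      N: scope
    Conj: and
    NP
      Det: some
      N: scope
  VP
    V: admired
    NP
      Pron: she
Every word is introduced by a lexical rule and the phrasal rules combine the resulting categories into a single S.

Grammatical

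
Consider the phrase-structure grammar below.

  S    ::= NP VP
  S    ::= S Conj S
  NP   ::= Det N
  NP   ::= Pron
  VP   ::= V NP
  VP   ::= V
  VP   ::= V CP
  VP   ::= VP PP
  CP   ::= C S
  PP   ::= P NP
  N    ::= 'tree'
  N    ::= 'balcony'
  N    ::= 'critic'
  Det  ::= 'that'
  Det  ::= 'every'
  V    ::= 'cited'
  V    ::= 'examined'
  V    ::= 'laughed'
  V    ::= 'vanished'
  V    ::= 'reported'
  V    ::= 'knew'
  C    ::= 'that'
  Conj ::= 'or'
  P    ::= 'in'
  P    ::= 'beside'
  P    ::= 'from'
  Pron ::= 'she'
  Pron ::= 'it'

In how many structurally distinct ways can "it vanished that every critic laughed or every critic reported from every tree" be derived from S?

3

Two of the 3 distinct bracketings:
[S [NP [Pron it]] [VP [V vanished] [CP [C that] [S [S [NP [Det every] [N critic]] [VP [V laughed]]] [Conj or] [S [NP [Det every] [N critic]] [VP [VP [V reported]] [PP [P from] [NP [Det every] [N tree]]]]]]]]]
[S [NP [Pron it]] [VP [VP [V vanished] [CP [C that] [S [S [NP [Det every] [N critic]] [VP [V laughed]]] [Conj or] [S [NP [Det every] [N critic]] [VP [V reported]]]]]] [PP [P from] [NP [Det every] [N tree]]]]]
The trees differ in how a recursive rule is bracketed over the same span.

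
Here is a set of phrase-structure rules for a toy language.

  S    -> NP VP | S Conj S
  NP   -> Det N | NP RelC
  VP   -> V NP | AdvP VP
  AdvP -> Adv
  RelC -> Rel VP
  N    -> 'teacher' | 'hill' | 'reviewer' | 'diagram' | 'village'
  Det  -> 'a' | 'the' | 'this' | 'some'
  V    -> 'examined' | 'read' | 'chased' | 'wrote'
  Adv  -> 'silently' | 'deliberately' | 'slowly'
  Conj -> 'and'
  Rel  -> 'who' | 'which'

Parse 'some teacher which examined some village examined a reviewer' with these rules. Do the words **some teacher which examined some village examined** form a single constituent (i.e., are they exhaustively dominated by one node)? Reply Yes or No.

[S [NP [NP [Det some] [N teacher]] [RelC [Rel which] [VP [V examined] [NP [Det some] [N village]]]]] [VP [V examined] [NP [Det a] [N reviewer]]]]
The smallest constituent containing 'some teacher which examined some village examined' is the S spanning 'some teacher which examined some village examined a reviewer'; no single node in the tree dominates exactly the given words.

No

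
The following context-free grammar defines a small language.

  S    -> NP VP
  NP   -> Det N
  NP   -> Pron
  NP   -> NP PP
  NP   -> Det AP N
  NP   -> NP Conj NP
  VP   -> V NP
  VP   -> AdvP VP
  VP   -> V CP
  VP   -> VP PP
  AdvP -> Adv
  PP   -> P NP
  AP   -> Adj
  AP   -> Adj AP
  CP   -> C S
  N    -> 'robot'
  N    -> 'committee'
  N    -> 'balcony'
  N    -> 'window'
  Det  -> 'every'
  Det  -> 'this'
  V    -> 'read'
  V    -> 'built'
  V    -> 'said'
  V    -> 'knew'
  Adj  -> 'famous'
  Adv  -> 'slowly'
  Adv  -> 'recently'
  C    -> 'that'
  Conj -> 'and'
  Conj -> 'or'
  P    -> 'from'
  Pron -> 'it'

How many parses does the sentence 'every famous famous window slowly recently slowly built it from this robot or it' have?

6

Two of the 6 distinct bracketings:
[S [NP [Det every] [AP [Adj famous] [AP [Adj famous]]] [N window]] [VP [AdvP [Adv slowly]] [VP [AdvP [Adv recently]] [VP [AdvP [Adv slowly]] [VP [V built] [NP [NP [Pron it]] [PP [P from] [NP [NP [Det this] [N robot]] [Conj or] [NP [Pron it]]]]]]]]]]
[S [NP [Det every] [AP [Adj famous] [AP [Adj famous]]] [N window]] [VP [AdvP [Adv slowly]] [VP [AdvP [Adv recently]] [VP [AdvP [Adv slowly]] [VP [V built] [NP [NP [NP [Pron it]] [PP [P from] [NP [Det this] [N robot]]]] [Conj or] [NP [Pron it]]]]]]]]
The trees differ in how a recursive rule is bracketed over the same span.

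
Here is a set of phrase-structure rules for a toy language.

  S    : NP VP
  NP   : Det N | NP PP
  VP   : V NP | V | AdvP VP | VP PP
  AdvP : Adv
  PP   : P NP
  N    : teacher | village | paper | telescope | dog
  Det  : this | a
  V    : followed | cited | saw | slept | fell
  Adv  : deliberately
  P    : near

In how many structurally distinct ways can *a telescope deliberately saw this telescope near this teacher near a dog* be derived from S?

Two of the 9 distinct bracketings:
[S [NP [Det a] [N telescope]] [VP [AdvP [Adv deliberately]] [VP [V saw] [NP [NP [Det this] [N telescope]] [PP [P near] [NP [NP [Det this] [N teacher]] [PP [P near] [NP [Det a] [N dog]]]]]]]]]
[S [NP [Det a] [N telescope]] [VP [AdvP [Adv deliberately]] [VP [V saw] [NP [NP [NP [Det this] [N telescope]] [PP [P near] [NP [Det this] [N teacher]]]] [PP [P near] [NP [Det a] [N dog]]]]]]]
The trees differ in how a recursive rule is bracketed over the same span.

9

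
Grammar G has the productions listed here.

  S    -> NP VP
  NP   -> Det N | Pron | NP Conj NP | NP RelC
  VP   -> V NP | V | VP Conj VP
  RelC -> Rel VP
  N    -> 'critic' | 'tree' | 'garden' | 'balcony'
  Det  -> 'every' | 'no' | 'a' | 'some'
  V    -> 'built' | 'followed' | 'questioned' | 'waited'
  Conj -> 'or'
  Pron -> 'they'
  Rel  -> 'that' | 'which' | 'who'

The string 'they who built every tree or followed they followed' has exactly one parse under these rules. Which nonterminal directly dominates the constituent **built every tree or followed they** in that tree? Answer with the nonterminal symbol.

RelC

[S [NP [NP [Pron they]] [RelC [Rel who] [VP [VP [V built] [NP [Det every] [N tree]]] [Conj or] [VP [V followed] [NP [Pron they]]]]]] [VP [V followed]]]
The span 'built every tree or followed they' is the VP node built by VP → VP Conj VP.
Its mother is the RelC built by RelC → Rel VP.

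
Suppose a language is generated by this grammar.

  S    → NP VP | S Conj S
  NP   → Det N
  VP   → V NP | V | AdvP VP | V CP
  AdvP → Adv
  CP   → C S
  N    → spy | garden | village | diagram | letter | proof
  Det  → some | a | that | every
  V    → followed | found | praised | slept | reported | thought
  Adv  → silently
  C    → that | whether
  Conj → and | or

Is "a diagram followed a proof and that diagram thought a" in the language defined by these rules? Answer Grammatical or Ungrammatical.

Ungrammatical

For S → NP VP, the only prefix that parses as NP is 'a diagram', but the remainder 'followed a proof and that diagram thought a' is not a VP under these rules. The alternative S rule S → S Conj S likewise has no satisfying split.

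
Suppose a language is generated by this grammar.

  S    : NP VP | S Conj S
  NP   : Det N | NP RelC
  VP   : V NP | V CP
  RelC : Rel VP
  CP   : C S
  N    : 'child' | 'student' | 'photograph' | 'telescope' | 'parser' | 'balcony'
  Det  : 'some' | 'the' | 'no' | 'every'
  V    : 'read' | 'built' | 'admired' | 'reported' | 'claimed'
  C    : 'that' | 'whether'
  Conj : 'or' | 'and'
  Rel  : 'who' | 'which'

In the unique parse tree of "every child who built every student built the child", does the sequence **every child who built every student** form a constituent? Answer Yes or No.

[S [NP [NP [Det every] [N child]] [RelC [Rel who] [VP [V built] [NP [Det every] [N student]]]]] [VP [V built] [NP [Det the] [N child]]]]
The words 'every child who built every student' are exhaustively dominated by a single NP node (built by NP → NP RelC), so they form a constituent.

Yes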